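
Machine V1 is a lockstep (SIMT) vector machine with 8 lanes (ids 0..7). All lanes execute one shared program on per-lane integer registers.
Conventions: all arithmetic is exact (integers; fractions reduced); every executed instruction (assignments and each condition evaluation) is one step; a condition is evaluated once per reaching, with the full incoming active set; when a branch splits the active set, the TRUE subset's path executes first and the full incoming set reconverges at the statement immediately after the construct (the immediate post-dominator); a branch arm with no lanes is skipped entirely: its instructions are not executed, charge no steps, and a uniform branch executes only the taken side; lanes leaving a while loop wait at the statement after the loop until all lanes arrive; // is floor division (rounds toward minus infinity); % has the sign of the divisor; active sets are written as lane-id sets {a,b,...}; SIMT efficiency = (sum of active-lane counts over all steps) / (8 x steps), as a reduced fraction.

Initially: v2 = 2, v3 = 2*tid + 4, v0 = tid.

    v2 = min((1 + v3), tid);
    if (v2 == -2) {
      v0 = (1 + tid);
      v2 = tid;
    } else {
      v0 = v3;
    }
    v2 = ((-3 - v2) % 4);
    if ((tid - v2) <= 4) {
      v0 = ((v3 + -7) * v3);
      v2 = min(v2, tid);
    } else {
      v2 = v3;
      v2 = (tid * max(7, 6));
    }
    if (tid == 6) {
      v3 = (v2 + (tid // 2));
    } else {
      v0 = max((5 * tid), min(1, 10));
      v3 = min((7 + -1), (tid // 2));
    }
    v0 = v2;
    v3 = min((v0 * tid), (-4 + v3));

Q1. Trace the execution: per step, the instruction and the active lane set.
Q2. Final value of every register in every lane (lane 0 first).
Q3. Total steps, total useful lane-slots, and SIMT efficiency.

step 0: v2 <- min((1 + v3), tid)     {0,1,2,3,4,5,6,7}
step 1: eval (v2 == -2)              {0,1,2,3,4,5,6,7}
step 2: v0 <- v3                     {0,1,2,3,4,5,6,7}
step 3: v2 <- ((-3 - v2) % 4)        {0,1,2,3,4,5,6,7}
step 4: eval ((tid - v2) <= 4)       {0,1,2,3,4,5,6,7}
step 5: v0 <- ((v3 + -7) * v3)       {0,1,2,3,4,6}
step 6: v2 <- min(v2, tid)           {0,1,2,3,4,6}
step 7: v2 <- v3                     {5,7}
step 8: v2 <- (tid * max(7, 6))      {5,7}
step 9: eval (tid == 6)              {0,1,2,3,4,5,6,7}
step 10: v3 <- (v2 + (tid // 2))      {6}
step 11: v0 <- max((5 * tid), min(1, 10)) {0,1,2,3,4,5,7}
step 12: v3 <- min((7 + -1), (tid // 2)) {0,1,2,3,4,5,7}
step 13: v0 <- v2                     {0,1,2,3,4,5,6,7}
step 14: v3 <- min((v0 * tid), (-4 + v3)) {0,1,2,3,4,5,6,7}

Answer: 15 steps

v2: 0,0,2,2,1,35,3,49
v3: -4,-4,-3,-3,-2,-2,2,-1
v0: 0,0,2,2,1,35,3,49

steps = 15; useful = 95; efficiency = 95/120 = 19/24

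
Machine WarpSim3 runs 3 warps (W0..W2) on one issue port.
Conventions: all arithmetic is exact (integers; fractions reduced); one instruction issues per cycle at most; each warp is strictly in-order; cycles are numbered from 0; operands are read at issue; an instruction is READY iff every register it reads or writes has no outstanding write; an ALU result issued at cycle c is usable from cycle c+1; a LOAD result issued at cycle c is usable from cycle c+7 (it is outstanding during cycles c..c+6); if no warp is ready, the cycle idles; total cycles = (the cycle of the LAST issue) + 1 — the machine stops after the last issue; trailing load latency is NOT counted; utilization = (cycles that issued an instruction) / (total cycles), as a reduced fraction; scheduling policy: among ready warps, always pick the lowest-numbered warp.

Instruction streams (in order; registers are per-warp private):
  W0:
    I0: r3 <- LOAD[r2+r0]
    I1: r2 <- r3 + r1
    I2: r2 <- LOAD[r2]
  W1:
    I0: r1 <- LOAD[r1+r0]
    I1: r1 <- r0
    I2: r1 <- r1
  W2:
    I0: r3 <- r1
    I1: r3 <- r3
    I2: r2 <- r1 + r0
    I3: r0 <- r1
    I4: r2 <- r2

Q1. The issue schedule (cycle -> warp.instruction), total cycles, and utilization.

cycle 0: W0.I0
cycle 1: W1.I0
cycle 2: W2.I0
cycle 3: W2.I1
cycle 4: W2.I2
cycle 5: W2.I3
cycle 6: W2.I4
cycle 7: W0.I1
cycle 8: W0.I2
cycle 9: W1.I1
cycle 10: W1.I2

Answer: 11 cycles, utilization 1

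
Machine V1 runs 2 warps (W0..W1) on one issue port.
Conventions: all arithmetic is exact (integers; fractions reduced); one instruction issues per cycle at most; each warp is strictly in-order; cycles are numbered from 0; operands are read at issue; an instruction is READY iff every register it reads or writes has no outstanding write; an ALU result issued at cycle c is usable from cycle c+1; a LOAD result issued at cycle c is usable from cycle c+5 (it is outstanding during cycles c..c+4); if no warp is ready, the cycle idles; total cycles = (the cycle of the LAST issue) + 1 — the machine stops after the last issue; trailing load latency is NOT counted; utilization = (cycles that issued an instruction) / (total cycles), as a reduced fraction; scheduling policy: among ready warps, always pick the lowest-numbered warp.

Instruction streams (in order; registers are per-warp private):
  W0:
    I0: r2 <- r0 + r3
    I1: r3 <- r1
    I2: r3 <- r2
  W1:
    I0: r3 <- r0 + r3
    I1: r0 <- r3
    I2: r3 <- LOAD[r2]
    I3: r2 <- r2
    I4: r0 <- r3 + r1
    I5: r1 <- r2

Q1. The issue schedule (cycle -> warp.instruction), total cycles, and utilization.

cycle 0: W0.I0
cycle 1: W0.I1
cycle 2: W0.I2
cycle 3: W1.I0
cycle 4: W1.I1
cycle 5: W1.I2
cycle 6: W1.I3
cycle 7: idle
cycle 8: idle
cycle 9: idle
cycle 10: W1.I4
cycle 11: W1.I5

Answer: 12 cycles, utilization 3/4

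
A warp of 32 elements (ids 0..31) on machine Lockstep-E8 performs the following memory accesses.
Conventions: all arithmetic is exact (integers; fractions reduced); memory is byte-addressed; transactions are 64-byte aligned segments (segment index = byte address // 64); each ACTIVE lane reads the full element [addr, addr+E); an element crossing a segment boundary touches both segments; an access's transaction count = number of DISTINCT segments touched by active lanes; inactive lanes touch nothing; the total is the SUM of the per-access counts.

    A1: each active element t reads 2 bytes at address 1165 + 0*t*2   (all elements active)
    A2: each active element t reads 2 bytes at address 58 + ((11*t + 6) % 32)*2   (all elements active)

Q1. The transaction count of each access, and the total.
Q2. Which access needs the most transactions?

A1: 1 transaction
A2: 2 transactions

Answer: 1,2; total 3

Answer: A2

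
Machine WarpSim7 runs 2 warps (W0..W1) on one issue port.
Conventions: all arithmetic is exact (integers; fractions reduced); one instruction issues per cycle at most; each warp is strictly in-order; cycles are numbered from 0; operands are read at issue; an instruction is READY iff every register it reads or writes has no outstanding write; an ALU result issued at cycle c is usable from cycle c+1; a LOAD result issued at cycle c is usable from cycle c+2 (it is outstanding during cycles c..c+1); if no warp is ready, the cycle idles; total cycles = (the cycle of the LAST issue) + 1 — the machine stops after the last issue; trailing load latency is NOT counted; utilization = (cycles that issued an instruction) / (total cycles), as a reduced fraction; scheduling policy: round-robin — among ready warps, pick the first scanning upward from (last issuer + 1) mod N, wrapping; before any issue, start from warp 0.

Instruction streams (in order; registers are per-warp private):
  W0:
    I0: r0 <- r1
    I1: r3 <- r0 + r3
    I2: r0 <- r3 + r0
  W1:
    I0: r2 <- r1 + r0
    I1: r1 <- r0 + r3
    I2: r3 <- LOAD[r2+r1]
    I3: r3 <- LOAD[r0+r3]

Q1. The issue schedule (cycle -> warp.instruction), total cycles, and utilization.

cycle 0: W0.I0
cycle 1: W1.I0
cycle 2: W0.I1
cycle 3: W1.I1
cycle 4: W0.I2
cycle 5: W1.I2
cycle 6: idle
cycle 7: W1.I3

Answer: 8 cycles, utilization 7/8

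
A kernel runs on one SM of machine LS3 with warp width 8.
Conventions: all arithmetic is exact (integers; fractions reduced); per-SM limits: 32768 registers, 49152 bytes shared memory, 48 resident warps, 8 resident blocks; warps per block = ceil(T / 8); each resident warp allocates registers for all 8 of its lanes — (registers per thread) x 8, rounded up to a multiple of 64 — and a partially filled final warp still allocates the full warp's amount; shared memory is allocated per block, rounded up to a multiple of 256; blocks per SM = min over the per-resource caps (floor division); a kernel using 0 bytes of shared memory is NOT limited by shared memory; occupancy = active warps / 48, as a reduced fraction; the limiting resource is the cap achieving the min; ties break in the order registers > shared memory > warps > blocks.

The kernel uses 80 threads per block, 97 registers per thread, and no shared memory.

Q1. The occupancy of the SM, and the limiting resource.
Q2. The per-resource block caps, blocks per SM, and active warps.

Answer: occupancy 5/8, limited by registers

registers: 3 blocks
shared memory: no limit (kernel uses none)
warps: 4 blocks
blocks: 8 blocks

Answer: 3 blocks, 30 active warps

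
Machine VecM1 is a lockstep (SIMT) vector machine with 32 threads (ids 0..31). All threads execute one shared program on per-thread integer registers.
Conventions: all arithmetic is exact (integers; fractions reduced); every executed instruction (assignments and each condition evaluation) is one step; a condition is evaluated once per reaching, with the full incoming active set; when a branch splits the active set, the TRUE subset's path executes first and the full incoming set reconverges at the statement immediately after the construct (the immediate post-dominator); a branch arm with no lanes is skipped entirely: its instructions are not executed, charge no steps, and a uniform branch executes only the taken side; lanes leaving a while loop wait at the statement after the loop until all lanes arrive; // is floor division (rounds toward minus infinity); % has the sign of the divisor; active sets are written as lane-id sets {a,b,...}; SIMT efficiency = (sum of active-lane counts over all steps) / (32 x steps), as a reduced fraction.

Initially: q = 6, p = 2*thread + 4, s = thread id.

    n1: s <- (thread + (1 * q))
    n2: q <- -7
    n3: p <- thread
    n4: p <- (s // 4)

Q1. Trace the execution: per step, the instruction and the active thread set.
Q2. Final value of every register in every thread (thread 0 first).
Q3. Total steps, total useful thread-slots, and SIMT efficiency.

step 0: s <- (thread + (1 * q))      {0,1,2,3,4,5,6,7,8,9,10,11,12,13,14,15,16,17,18,19,20,21,22,23,24,25,26,27,28,29,30,31}
step 1: q <- -7                      {0,1,2,3,4,5,6,7,8,9,10,11,12,13,14,15,16,17,18,19,20,21,22,23,24,25,26,27,28,29,30,31}
step 2: p <- thread                  {0,1,2,3,4,5,6,7,8,9,10,11,12,13,14,15,16,17,18,19,20,21,22,23,24,25,26,27,28,29,30,31}
step 3: p <- (s // 4)                {0,1,2,3,4,5,6,7,8,9,10,11,12,13,14,15,16,17,18,19,20,21,22,23,24,25,26,27,28,29,30,31}

Answer: 4 steps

q: -7,-7,-7,-7,-7,-7,-7,-7,-7,-7,-7,-7,-7,-7,-7,-7,-7,-7,-7,-7,-7,-7,-7,-7,-7,-7,-7,-7,-7,-7,-7,-7
p: 1,1,2,2,2,2,3,3,3,3,4,4,4,4,5,5,5,5,6,6,6,6,7,7,7,7,8,8,8,8,9,9
s: 6,7,8,9,10,11,12,13,14,15,16,17,18,19,20,21,22,23,24,25,26,27,28,29,30,31,32,33,34,35,36,37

steps = 4; useful = 128; efficiency = 128/128 = 1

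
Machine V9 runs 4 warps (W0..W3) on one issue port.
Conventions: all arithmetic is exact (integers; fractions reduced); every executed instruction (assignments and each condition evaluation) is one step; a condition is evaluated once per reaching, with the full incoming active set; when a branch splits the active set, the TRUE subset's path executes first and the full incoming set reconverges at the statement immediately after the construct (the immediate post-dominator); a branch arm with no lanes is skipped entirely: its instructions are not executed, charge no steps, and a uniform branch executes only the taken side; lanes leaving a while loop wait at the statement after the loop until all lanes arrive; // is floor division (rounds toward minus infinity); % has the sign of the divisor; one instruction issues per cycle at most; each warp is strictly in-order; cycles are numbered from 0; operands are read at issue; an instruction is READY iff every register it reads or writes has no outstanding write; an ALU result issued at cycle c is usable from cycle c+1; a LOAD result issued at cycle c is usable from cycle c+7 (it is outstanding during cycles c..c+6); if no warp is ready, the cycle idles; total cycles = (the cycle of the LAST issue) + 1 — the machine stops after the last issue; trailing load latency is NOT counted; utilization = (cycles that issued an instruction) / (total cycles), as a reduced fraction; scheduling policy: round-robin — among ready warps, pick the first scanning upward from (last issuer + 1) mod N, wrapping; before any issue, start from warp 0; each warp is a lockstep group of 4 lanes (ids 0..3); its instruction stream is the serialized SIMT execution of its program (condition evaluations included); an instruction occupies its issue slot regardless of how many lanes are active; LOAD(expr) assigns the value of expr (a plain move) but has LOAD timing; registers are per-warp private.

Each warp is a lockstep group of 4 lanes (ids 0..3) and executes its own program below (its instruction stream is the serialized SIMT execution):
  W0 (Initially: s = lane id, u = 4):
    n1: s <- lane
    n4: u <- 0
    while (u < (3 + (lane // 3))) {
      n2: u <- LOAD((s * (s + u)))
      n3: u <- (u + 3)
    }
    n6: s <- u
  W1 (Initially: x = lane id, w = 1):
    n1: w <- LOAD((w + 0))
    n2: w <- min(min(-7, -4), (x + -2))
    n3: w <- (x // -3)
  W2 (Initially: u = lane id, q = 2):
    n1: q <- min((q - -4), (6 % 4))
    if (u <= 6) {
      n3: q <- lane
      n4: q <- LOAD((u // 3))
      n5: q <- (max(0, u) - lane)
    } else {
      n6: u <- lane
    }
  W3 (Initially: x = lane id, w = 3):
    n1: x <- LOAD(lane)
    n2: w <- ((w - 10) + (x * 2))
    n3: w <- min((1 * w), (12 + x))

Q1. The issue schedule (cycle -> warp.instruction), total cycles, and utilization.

cycle 0: W0.I0
cycle 1: W1.I0
cycle 2: W2.I0
cycle 3: W3.I0
cycle 4: W0.I1
cycle 5: W2.I1
cycle 6: W0.I2
cycle 7: W2.I2
cycle 8: W0.I3
cycle 9: W1.I1
cycle 10: W2.I3
cycle 11: W3.I1
cycle 12: W1.I2
cycle 13: W3.I2
cycle 14: idle
cycle 15: W0.I4
cycle 16: W0.I5
cycle 17: W2.I4
cycle 18: W0.I6

Answer: 19 cycles, utilization 18/19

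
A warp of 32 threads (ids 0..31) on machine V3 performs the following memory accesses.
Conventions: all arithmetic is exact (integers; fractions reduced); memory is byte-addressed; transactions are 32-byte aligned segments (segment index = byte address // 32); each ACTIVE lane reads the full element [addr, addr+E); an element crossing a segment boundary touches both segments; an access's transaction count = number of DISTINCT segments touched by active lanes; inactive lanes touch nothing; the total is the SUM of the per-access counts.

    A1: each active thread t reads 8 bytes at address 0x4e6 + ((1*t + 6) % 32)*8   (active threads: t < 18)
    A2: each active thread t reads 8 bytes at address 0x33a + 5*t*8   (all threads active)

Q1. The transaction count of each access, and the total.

A1: 6 transactions
A2: 40 transactions

Answer: 6,40; total 46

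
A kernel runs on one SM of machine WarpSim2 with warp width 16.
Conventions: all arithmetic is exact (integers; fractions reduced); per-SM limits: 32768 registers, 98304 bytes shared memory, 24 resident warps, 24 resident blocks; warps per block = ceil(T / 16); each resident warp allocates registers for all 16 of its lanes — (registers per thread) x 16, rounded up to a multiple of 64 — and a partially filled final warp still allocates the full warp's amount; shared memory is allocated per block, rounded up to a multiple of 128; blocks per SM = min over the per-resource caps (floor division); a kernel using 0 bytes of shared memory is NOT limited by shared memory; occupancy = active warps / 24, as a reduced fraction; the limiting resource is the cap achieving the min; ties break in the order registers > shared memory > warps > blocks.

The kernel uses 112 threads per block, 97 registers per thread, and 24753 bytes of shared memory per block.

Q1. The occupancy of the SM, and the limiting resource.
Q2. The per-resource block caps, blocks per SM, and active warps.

Answer: occupancy 7/12, limited by registers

registers: 2 blocks
shared memory: 3 blocks
warps: 3 blocks
blocks: 24 blocks

Answer: 2 blocks, 14 active warps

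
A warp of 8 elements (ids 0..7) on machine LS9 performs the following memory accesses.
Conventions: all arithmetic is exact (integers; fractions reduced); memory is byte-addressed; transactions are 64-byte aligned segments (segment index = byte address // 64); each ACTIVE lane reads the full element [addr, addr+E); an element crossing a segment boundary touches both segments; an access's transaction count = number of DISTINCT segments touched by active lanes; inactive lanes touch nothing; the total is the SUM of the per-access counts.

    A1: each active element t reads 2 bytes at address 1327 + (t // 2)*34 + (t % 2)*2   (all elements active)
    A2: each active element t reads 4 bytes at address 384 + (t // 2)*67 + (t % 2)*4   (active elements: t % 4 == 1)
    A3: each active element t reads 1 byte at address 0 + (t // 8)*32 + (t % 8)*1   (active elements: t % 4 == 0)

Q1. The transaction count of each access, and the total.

A1: 3 transactions
A2: 2 transactions
A3: 1 transaction

Answer: 3,2,1; total 6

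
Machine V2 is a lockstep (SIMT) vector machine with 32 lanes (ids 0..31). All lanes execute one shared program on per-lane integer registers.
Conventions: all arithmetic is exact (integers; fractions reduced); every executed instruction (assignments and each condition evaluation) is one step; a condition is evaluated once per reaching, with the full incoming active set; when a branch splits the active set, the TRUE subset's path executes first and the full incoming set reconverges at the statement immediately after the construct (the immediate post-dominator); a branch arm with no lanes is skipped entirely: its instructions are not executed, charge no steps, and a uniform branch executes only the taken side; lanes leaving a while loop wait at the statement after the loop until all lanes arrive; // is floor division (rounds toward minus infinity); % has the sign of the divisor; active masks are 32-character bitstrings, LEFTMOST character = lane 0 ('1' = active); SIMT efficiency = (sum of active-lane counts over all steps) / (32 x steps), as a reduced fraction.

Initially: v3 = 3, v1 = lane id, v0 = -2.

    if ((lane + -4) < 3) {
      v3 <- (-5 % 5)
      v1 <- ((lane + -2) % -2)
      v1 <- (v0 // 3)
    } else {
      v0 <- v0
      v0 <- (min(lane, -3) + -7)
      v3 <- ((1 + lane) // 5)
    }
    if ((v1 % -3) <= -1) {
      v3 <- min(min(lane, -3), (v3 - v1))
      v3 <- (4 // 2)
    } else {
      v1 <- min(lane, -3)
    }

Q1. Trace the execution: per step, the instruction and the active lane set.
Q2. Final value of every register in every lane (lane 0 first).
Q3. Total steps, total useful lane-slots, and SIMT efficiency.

step 0: eval ((lane + -4) < 3)       11111111111111111111111111111111
step 1: v3 <- (-5 % 5)               11111110000000000000000000000000
step 2: v1 <- ((lane + -2) % -2)     11111110000000000000000000000000
step 3: v1 <- (v0 // 3)              11111110000000000000000000000000
step 4: v0 <- v0                     00000001111111111111111111111111
step 5: v0 <- (min(lane, -3) + -7)   00000001111111111111111111111111
step 6: v3 <- ((1 + lane) // 5)      00000001111111111111111111111111
step 7: eval ((v1 % -3) <= -1)       11111111111111111111111111111111
step 8: v3 <- min(min(lane, -3), (v3 - v1)) 11111111101101101101101101101101
step 9: v3 <- (4 // 2)               11111111101101101101101101101101
step 10: v1 <- min(lane, -3)          00000000010010010010010010010010

Answer: 11 steps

v3: 2,2,2,2,2,2,2,2,2,2,2,2,2,2,2,3,2,2,3,2,2,4,2,2,5,2,2,5,2,2,6,2
v1: -1,-1,-1,-1,-1,-1,-1,7,8,-3,10,11,-3,13,14,-3,16,17,-3,19,20,-3,22,23,-3,25,26,-3,28,29,-3,31
v0: -2,-2,-2,-2,-2,-2,-2,-10,-10,-10,-10,-10,-10,-10,-10,-10,-10,-10,-10,-10,-10,-10,-10,-10,-10,-10,-10,-10,-10,-10,-10,-10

steps = 11; useful = 216; efficiency = 216/352 = 27/44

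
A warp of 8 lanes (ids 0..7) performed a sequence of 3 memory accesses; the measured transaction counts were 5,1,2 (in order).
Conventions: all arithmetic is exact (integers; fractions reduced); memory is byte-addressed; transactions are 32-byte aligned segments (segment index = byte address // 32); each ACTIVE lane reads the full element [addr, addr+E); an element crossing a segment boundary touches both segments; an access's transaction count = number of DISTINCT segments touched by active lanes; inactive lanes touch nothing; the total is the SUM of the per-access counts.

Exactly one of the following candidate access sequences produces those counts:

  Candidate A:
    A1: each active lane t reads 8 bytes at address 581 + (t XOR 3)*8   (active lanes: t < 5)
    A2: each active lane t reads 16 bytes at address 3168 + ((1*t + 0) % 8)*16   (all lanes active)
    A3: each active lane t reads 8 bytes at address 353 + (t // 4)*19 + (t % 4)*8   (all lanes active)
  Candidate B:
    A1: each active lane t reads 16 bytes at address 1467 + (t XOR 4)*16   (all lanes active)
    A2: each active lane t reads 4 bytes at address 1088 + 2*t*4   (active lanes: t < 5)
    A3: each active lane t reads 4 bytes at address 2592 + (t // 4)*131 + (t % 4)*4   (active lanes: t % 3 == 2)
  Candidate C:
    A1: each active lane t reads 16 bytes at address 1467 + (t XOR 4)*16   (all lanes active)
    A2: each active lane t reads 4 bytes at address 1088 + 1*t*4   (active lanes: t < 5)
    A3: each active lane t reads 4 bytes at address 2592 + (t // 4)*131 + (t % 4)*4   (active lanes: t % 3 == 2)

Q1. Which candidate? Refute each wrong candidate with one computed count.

A: A1 gives 3 transactions, not 5
B: A2 gives 2 transactions, not 1
C: all counts match (5,1,2)

Answer: C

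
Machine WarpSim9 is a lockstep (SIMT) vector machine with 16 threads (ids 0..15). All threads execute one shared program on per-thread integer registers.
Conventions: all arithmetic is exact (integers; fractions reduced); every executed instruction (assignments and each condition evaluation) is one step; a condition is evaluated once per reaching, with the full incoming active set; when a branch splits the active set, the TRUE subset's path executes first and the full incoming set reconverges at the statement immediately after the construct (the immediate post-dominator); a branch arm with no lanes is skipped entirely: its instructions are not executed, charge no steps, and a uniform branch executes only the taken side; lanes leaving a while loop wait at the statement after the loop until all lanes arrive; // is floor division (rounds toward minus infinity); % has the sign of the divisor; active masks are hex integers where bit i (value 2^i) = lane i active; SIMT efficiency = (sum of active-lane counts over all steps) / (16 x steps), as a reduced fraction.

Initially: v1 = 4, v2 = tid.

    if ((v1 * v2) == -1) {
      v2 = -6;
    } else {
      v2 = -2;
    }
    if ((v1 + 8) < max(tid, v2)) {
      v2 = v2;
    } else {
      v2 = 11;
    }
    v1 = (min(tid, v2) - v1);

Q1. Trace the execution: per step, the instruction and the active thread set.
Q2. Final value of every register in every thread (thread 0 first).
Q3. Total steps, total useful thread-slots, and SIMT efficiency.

step 0: eval ((v1 * v2) == -1)       0xffff
step 1: v2 <- -2                     0xffff
step 2: eval ((v1 + 8) < max(tid, v2)) 0xffff
step 3: v2 <- v2                     0xe000
step 4: v2 <- 11                     0x1fff
step 5: v1 <- (min(tid, v2) - v1)    0xffff

Answer: 6 steps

v1: -4,-3,-2,-1,0,1,2,3,4,5,6,7,7,-6,-6,-6
v2: 11,11,11,11,11,11,11,11,11,11,11,11,11,-2,-2,-2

steps = 6; useful = 80; efficiency = 80/96 = 5/6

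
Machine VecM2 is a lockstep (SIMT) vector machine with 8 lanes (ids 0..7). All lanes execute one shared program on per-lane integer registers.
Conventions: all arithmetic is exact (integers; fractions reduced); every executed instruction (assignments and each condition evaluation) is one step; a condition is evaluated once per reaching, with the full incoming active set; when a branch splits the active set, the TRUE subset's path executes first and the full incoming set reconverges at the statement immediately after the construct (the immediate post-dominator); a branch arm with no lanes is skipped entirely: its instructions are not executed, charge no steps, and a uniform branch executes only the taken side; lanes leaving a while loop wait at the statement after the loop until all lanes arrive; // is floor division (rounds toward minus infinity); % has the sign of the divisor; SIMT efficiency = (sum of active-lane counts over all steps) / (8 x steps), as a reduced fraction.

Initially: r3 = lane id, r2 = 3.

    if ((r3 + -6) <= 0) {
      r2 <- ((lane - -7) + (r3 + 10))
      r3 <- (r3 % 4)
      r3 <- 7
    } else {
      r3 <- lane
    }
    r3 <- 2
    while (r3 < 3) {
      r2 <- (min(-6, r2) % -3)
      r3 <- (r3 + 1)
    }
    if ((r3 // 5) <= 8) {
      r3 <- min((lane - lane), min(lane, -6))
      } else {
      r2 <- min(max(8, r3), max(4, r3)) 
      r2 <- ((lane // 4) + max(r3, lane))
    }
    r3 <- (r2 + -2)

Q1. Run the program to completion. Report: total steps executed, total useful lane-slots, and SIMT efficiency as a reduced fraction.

Answer: 13 steps, 94 useful, 47/52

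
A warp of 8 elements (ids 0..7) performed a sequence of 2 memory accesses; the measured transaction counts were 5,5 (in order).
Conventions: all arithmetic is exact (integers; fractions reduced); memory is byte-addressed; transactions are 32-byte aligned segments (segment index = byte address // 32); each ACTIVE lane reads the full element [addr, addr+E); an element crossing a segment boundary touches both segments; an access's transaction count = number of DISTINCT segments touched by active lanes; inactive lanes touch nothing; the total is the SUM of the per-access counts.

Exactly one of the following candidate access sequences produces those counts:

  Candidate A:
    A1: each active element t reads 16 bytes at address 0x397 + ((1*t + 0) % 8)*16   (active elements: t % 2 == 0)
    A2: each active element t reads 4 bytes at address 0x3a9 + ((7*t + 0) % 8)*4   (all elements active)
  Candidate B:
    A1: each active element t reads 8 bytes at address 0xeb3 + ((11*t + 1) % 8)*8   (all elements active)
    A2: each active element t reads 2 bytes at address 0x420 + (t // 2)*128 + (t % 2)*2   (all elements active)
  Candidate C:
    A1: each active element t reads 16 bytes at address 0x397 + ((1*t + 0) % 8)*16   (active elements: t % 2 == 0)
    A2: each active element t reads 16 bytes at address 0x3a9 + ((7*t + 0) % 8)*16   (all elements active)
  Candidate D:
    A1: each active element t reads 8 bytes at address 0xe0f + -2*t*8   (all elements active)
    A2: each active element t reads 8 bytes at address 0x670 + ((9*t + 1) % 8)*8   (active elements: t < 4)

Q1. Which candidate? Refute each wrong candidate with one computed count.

A: A2 gives 2 transactions, not 5
B: A1 gives 3 transactions, not 5
D: A2 gives 2 transactions, not 5
C: all counts match (5,5)

Answer: C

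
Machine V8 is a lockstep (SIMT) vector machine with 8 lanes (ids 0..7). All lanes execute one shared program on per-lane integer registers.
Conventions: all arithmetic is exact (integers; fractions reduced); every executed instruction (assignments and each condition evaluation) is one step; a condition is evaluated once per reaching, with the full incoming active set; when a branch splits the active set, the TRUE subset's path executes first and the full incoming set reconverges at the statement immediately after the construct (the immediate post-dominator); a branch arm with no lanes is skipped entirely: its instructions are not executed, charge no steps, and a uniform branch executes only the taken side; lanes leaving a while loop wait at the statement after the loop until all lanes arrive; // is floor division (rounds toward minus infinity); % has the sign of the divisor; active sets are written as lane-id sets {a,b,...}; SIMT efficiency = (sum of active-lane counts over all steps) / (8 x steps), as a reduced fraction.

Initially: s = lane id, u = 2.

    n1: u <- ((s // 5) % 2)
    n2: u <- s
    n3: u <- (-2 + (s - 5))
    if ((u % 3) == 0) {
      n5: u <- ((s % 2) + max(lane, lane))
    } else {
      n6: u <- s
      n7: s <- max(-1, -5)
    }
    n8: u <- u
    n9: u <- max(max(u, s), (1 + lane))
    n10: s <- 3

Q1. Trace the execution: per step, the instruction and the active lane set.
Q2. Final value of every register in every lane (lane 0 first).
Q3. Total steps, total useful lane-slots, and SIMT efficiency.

step 0: u <- ((s // 5) % 2)          {0,1,2,3,4,5,6,7}
step 1: u <- s                       {0,1,2,3,4,5,6,7}
step 2: u <- (-2 + (s - 5))          {0,1,2,3,4,5,6,7}
step 3: eval ((u % 3) == 0)          {0,1,2,3,4,5,6,7}
step 4: u <- ((s % 2) + max(lane, lane)) {1,4,7}
step 5: u <- s                       {0,2,3,5,6}
step 6: s <- max(-1, -5)             {0,2,3,5,6}
step 7: u <- u                       {0,1,2,3,4,5,6,7}
step 8: u <- max(max(u, s), (1 + lane)) {0,1,2,3,4,5,6,7}
step 9: s <- 3                       {0,1,2,3,4,5,6,7}

Answer: 10 steps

s: 3,3,3,3,3,3,3,3
u: 1,2,3,4,5,6,7,8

steps = 10; useful = 69; efficiency = 69/80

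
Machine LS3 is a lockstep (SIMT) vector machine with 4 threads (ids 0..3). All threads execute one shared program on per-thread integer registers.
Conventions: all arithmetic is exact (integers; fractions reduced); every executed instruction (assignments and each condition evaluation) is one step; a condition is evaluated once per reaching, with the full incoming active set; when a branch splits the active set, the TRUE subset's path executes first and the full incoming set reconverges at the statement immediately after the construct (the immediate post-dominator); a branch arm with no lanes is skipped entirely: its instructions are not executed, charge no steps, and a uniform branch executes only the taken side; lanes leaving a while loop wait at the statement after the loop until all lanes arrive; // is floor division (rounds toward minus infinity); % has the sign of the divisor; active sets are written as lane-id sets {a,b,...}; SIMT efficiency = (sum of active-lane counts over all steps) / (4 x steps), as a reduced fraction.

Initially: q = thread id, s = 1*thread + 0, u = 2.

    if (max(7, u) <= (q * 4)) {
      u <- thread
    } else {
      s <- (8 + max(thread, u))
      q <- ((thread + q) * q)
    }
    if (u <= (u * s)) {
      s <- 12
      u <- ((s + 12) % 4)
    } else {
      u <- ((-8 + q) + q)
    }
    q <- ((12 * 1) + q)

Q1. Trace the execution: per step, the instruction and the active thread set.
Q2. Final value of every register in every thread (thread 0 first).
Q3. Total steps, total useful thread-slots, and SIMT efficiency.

step 0: eval (max(7, u) <= (q * 4))  {0,1,2,3}
step 1: u <- thread                  {2,3}
step 2: s <- (8 + max(thread, u))    {0,1}
step 3: q <- ((thread + q) * q)      {0,1}
step 4: eval (u <= (u * s))          {0,1,2,3}
step 5: s <- 12                      {0,1,2,3}
step 6: u <- ((s + 12) % 4)          {0,1,2,3}
step 7: q <- ((12 * 1) + q)          {0,1,2,3}

Answer: 8 steps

q: 12,14,14,15
s: 12,12,12,12
u: 0,0,0,0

steps = 8; useful = 26; efficiency = 26/32 = 13/16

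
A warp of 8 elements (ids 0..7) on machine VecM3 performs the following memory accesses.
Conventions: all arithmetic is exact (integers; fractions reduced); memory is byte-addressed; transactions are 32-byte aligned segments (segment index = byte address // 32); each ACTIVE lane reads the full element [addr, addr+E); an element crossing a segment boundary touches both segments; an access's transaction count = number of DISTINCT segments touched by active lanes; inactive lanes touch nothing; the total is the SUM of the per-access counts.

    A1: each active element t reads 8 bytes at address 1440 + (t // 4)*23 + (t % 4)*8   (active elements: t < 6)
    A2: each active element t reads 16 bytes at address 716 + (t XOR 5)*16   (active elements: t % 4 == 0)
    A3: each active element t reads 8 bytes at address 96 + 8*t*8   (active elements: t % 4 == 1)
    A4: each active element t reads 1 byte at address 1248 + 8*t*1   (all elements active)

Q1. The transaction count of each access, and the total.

A1: 2 transactions
A2: 4 transactions
A3: 2 transactions
A4: 2 transactions

Answer: 2,4,2,2; total 10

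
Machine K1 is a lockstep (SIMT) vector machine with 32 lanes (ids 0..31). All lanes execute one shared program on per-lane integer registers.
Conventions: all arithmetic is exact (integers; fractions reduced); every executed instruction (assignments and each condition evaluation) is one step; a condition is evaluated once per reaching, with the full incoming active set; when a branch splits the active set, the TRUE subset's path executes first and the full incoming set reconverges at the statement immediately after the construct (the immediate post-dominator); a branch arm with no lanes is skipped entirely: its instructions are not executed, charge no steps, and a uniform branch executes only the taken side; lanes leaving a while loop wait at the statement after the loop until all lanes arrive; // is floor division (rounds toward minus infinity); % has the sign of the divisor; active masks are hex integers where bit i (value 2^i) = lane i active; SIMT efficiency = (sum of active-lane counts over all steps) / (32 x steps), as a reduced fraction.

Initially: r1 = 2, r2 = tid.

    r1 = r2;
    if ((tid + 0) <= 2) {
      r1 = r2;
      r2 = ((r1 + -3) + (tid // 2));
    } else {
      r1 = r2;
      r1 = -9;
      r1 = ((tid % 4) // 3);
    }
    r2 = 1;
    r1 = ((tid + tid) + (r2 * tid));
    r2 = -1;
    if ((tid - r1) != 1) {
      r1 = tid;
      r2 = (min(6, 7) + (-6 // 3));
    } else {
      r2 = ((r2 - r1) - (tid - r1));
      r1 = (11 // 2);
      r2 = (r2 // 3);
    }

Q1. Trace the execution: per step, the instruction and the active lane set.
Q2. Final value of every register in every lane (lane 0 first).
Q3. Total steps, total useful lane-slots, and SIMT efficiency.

step 0: r1 <- r2                     0xffffffff
step 1: eval ((tid + 0) <= 2)        0xffffffff
step 2: r1 <- r2                     0x00000007
step 3: r2 <- ((r1 + -3) + (tid // 2)) 0x00000007
step 4: r1 <- r2                     0xfffffff8
step 5: r1 <- -9                     0xfffffff8
step 6: r1 <- ((tid % 4) // 3)       0xfffffff8
step 7: r2 <- 1                      0xffffffff
step 8: r1 <- ((tid + tid) + (r2 * tid)) 0xffffffff
step 9: r2 <- -1                     0xffffffff
step 10: eval ((tid - r1) != 1)       0xffffffff
step 11: r1 <- tid                    0xffffffff
step 12: r2 <- (min(6, 7) + (-6 // 3)) 0xffffffff

Answer: 13 steps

r1: 0,1,2,3,4,5,6,7,8,9,10,11,12,13,14,15,16,17,18,19,20,21,22,23,24,25,26,27,28,29,30,31
r2: 4,4,4,4,4,4,4,4,4,4,4,4,4,4,4,4,4,4,4,4,4,4,4,4,4,4,4,4,4,4,4,4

steps = 13; useful = 349; efficiency = 349/416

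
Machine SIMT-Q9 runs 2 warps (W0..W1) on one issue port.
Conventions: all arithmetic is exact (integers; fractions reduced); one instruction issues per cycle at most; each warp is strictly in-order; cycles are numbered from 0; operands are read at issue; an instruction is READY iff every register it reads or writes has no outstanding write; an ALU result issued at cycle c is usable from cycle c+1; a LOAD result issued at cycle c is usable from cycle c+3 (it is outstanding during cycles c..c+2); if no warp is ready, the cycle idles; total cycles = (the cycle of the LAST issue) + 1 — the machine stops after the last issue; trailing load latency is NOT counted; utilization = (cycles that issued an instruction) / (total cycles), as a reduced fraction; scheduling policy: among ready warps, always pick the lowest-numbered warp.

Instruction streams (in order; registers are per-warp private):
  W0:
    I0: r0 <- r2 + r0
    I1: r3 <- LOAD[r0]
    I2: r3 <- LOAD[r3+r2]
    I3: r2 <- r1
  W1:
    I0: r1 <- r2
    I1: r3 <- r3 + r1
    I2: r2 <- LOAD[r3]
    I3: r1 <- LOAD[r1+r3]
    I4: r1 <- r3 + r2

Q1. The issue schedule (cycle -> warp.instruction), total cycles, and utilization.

cycle 0: W0.I0
cycle 1: W0.I1
cycle 2: W1.I0
cycle 3: W1.I1
cycle 4: W0.I2
cycle 5: W0.I3
cycle 6: W1.I2
cycle 7: W1.I3
cycle 8: idle
cycle 9: idle
cycle 10: W1.I4

Answer: 11 cycles, utilization 9/11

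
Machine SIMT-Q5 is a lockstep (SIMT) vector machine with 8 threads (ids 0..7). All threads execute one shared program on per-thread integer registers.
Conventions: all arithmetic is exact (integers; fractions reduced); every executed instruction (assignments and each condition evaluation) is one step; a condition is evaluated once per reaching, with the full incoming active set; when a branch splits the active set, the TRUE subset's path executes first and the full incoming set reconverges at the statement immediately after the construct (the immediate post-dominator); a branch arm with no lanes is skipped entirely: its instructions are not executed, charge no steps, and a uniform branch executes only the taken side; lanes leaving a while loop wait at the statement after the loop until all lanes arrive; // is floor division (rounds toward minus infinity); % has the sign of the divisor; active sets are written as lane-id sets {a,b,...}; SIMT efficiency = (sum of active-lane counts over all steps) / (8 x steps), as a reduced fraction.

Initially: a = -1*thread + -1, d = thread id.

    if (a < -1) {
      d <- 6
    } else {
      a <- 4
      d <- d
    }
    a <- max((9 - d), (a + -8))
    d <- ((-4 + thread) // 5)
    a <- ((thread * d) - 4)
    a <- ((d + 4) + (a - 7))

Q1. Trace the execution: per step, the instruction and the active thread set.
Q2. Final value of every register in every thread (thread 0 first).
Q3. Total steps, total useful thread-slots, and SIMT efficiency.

step 0: eval (a < -1)                {0,1,2,3,4,5,6,7}
step 1: d <- 6                       {1,2,3,4,5,6,7}
step 2: a <- 4                       {0}
step 3: d <- d                       {0}
step 4: a <- max((9 - d), (a + -8))  {0,1,2,3,4,5,6,7}
step 5: d <- ((-4 + thread) // 5)    {0,1,2,3,4,5,6,7}
step 6: a <- ((thread * d) - 4)      {0,1,2,3,4,5,6,7}
step 7: a <- ((d + 4) + (a - 7))     {0,1,2,3,4,5,6,7}

Answer: 8 steps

a: -8,-9,-10,-11,-7,-7,-7,-7
d: -1,-1,-1,-1,0,0,0,0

steps = 8; useful = 49; efficiency = 49/64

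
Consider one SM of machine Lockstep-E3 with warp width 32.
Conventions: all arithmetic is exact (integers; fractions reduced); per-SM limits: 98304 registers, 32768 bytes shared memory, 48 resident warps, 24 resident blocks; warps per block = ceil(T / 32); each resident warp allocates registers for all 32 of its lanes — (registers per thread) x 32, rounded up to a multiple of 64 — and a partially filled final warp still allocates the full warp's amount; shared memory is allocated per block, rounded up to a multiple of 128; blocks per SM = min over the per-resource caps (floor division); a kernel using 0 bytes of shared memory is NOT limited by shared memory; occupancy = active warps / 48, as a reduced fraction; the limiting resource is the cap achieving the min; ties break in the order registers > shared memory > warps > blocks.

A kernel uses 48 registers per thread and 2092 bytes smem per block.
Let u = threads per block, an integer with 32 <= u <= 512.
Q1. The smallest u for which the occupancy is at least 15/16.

Answer: u = 65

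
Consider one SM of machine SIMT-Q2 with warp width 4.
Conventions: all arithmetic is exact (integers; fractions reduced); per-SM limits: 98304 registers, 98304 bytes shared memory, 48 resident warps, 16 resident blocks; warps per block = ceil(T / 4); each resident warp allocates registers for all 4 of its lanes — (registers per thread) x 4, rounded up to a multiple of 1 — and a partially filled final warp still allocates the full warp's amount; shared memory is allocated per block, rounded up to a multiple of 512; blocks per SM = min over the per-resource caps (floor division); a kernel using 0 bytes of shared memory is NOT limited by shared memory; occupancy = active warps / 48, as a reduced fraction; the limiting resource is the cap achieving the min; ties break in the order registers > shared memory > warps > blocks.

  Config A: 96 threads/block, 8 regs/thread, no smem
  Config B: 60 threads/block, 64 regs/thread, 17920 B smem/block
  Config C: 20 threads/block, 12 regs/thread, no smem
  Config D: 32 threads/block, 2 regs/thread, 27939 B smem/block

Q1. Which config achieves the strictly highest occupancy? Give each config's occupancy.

occupancies: A 1, B 15/16, C 15/16, D 1/2

Answer: A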